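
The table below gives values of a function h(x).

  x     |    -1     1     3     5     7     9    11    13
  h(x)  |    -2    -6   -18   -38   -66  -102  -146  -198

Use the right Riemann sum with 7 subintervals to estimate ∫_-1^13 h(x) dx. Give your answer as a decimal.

-1148

Δx = 2.
Sum = 2·[(-6) + (-18) + (-38) + (-66) + (-102) + (-146) + (-198)] = -1148.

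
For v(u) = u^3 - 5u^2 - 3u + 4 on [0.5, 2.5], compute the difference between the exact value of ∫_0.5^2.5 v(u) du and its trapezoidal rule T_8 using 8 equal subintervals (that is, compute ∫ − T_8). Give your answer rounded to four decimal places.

Exact integral: ∫_0.5^2.5 v(u) du ≈ -17.083333.
T_8 = -17.09375.
Error ≈ -17.083333 − (-17.09375) ≈ 0.0104.

0.0104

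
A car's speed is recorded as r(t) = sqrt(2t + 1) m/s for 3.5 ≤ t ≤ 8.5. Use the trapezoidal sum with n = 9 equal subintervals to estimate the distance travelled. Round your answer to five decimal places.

17.91034

Δt = (8.5 − 3.5)/9 = 5/9.
r(3.5) ≈ 2.82843, r(73/18) ≈ 3.01846, r(83/18) ≈ 3.19722, r(31/6) ≈ 3.36650, r(103/18) ≈ 3.52767, r(113/18) ≈ 3.68179, r(41/6) ≈ 3.82971, r(133/18) ≈ 3.97213, r(143/18) ≈ 4.10961, r(8.5) ≈ 4.24264.
T_9 = (Δt/2)·[r(t_0) + 2r(t_1) + ... + 2r(t_{8}) + r(t_9)].
Sum ≈ 17.91034.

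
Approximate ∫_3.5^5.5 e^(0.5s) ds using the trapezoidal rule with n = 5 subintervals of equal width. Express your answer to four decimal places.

Δs = (5.5 − 3.5)/5 = 0.4.
f(3.5) ≈ 5.7546, f(3.9) ≈ 7.0287, f(4.3) ≈ 8.5849, f(4.7) ≈ 10.4856, f(5.1) ≈ 12.8071, f(5.5) ≈ 15.6426.
T_5 = (Δs/2)·[f(s_0) + 2f(s_1) + ... + 2f(s_{4}) + f(s_5)].
Sum ≈ 19.8419.

19.8419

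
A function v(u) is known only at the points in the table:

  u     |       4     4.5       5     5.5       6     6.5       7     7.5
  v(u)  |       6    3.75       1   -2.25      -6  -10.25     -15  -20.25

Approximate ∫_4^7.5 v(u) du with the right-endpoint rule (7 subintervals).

Δu = 0.5.
Sum = 0.5·[3.75 + 1 + (-2.25) + (-6) + (-10.25) + (-15) + (-20.25)] = -24.5.

-24.5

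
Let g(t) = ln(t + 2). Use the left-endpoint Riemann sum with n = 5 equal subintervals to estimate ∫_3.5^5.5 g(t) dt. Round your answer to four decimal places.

3.6730

Δt = (5.5 − 3.5)/5 = 0.4.
Left endpoints: 3.5, 3.9, 4.3, 4.7, 5.1.
g(3.5) ≈ 1.7047, g(3.9) ≈ 1.7750, g(4.3) ≈ 1.8405, g(4.7) ≈ 1.9021, g(5.1) ≈ 1.9601.
Sum = Δt · [g(3.5) + g(3.9) + g(4.3) + g(4.7) + g(5.1)].
Sum ≈ 3.6730.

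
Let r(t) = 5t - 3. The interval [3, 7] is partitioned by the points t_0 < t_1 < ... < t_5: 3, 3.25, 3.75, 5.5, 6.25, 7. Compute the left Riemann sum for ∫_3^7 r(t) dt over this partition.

Subinterval widths: 0.25, 0.5, 1.75, 0.75, 0.75.
Left endpoints: 3, 3.25, 3.75, 5.5, 6.25.
r(3) = 12, r(3.25) = 13.25, r(3.75) = 15.75, r(5.5) = 24.5, r(6.25) = 28.25.
Sum = Σ Δt_i · r(t_i).
Sum = 76.75.

76.75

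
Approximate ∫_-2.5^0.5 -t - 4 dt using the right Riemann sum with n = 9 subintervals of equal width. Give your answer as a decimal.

-9.5

Δt = (0.5 − (-2.5))/9 = 1/3.
Right endpoints: -13/6, -11/6, -1.5, -7/6, -5/6, -0.5, -1/6, 1/6, 0.5.
f(-13/6) = -11/6, f(-11/6) = -13/6, f(-1.5) = -2.5, f(-7/6) = -17/6, f(-5/6) = -19/6, f(-0.5) = -3.5, f(-1/6) = -23/6, f(1/6) = -25/6, f(0.5) = -4.5.
Sum = Δt · [f(-13/6) + f(-11/6) + f(-1.5) + ...].
Sum = -9.5.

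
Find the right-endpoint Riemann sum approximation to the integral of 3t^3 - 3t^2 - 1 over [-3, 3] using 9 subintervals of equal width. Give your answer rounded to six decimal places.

Δt = (3 − (-3))/9 = 2/3.
Right endpoints: -7/3, -5/3, -1, -1/3, 1/3, 1, 5/3, 7/3, 3.
f(-7/3) = -499/9, f(-5/3) = -209/9, f(-1) = -7, f(-1/3) = -13/9, f(1/3) = -11/9, f(1) = -1, f(5/3) = 41/9, f(7/3) = 187/9, f(3) = 53.
Sum = Δt · [f(-7/3) + f(-5/3) + f(-1) + ...].
Sum ≈ -7.333333.

-7.333333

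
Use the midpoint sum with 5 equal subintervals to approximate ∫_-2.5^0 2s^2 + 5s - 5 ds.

-17.8125

Δs = (0 − (-2.5))/5 = 0.5.
Midpoints: -2.25, -1.75, -1.25, -0.75, -0.25.
f(-2.25) = -6.125, f(-1.75) = -7.625, f(-1.25) = -8.125, f(-0.75) = -7.625, f(-0.25) = -6.125.
Sum = Δs · [f(-2.25) + f(-1.75) + f(-1.25) + f(-0.75) + f(-0.25)].
Sum = -17.8125.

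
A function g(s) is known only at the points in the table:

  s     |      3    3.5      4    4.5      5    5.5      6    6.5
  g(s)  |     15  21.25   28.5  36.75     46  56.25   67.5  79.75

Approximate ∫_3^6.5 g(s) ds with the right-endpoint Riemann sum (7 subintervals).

Δs = 0.5.
Sum = 0.5·[21.25 + 28.5 + 36.75 + 46 + 56.25 + 67.5 + 79.75] = 168.

168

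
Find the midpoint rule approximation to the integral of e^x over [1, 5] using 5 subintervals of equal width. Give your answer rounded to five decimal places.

141.88100

Δx = (5 − 1)/5 = 0.8.
Midpoints: 1.4, 2.2, 3, 3.8, 4.6.
f(1.4) ≈ 4.05520, f(2.2) ≈ 9.02501, f(3) ≈ 20.08554, f(3.8) ≈ 44.70118, f(4.6) ≈ 99.48432.
Sum = Δx · [f(1.4) + f(2.2) + f(3) + f(3.8) + f(4.6)].
Sum ≈ 141.88100.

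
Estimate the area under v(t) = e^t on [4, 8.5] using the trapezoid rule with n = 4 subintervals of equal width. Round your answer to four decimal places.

5362.2701

Δt = (8.5 − 4)/4 = 1.125.
v(4) ≈ 54.5982, v(5.125) ≈ 168.1741, v(6.25) ≈ 518.0128, v(7.375) ≈ 1595.5918, v(8.5) ≈ 4914.7688.
T_4 = (Δt/2)·[v(t_0) + 2v(t_1) + 2v(t_2) + 2v(t_3) + v(t_4)].
Sum ≈ 5362.2701.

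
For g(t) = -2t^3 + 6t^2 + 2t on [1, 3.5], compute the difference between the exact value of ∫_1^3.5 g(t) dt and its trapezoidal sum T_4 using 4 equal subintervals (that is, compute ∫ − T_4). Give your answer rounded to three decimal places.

Exact integral: ∫_1^3.5 g(t) dt = 20.46875.
T_4 ≈ 19.24805.
Error ≈ 20.46875 − 19.24805 ≈ 1.221.

1.221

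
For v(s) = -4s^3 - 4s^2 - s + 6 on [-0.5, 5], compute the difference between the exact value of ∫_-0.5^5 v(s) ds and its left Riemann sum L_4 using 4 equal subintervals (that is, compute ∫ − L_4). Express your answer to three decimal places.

Exact integral: ∫_-0.5^5 v(s) ds ≈ -771.14583.
L_4 = -408.93359375.
Error ≈ -771.14583 − (-408.93359375) ≈ -362.212.

-362.212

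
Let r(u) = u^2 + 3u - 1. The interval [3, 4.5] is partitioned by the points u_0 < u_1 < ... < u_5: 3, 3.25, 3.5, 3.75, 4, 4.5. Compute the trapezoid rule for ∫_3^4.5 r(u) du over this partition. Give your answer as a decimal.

Subinterval widths: 0.25, 0.25, 0.25, 0.25, 0.5.
r(3) = 17, r(3.25) = 19.3125, r(3.5) = 21.75, r(3.75) = 24.3125, r(4) = 27, r(4.5) = 32.75.
On each subinterval the trapezoid contributes (Δu_i/2)·[r(u_{i-1}) + r(u_i)].
Sum = 36.78125.

36.78125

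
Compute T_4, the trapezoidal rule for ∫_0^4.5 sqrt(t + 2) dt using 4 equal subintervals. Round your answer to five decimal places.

9.14578

Δt = (4.5 − 0)/4 = 1.125.
f(0) ≈ 1.41421, f(1.125) ≈ 1.76777, f(2.25) ≈ 2.06155, f(3.375) ≈ 2.31840, f(4.5) ≈ 2.54951.
T_4 = (Δt/2)·[f(t_0) + 2f(t_1) + 2f(t_2) + 2f(t_3) + f(t_4)].
Sum ≈ 9.14578.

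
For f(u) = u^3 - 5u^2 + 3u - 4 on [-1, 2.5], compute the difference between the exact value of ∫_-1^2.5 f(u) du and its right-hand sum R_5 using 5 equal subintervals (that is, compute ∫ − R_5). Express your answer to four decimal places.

Exact integral: ∫_-1^2.5 f(u) du ≈ -24.317708.
R_5 = -24.7975.
Error ≈ -24.317708 − (-24.7975) ≈ 0.4798.

0.4798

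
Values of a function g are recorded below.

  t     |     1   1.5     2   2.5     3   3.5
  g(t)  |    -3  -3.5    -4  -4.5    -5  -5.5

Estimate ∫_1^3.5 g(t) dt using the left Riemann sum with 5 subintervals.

-10

Δt = 0.5.
Sum = 0.5·[(-3) + (-3.5) + (-4) + (-4.5) + (-5)] = -10.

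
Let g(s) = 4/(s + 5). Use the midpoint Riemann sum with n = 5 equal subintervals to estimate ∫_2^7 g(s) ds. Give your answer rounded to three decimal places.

2.154

Δs = (7 − 2)/5 = 1.
Midpoints: 2.5, 3.5, 4.5, 5.5, 6.5.
g(2.5) = 8/15, g(3.5) = 8/17, g(4.5) = 8/19, g(5.5) = 8/21, g(6.5) = 8/23.
Sum = Δs · [g(2.5) + g(3.5) + g(4.5) + g(5.5) + g(6.5)].
Sum ≈ 2.154.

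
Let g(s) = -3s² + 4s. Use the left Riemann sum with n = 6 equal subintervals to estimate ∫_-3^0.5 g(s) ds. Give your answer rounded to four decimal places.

Δs = (0.5 − (-3))/6 = 7/12.
Left endpoints: -3, -29/12, -11/6, -1.25, -2/3, -1/12.
g(-3) = -39, g(-29/12) = -27.1875, g(-11/6) = -209/12, g(-1.25) = -9.6875, g(-2/3) = -4, g(-1/12) = -17/48.
Sum = Δs · [g(-3) + g(-29/12) + g(-11/6) + ...].
Sum ≈ -56.9601.

-56.9601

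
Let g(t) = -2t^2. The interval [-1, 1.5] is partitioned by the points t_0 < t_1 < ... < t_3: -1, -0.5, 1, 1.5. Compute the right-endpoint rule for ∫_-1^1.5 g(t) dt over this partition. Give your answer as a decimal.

Subinterval widths: 0.5, 1.5, 0.5.
Right endpoints: -0.5, 1, 1.5.
g(-0.5) = -0.5, g(1) = -2, g(1.5) = -4.5.
Sum = Σ Δt_i · g(t_i).
Sum = -5.5.

-5.5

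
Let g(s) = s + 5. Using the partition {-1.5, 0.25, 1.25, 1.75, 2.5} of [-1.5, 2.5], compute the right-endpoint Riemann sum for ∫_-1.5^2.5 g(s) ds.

Subinterval widths: 1.75, 1, 0.5, 0.75.
Right endpoints: 0.25, 1.25, 1.75, 2.5.
g(0.25) = 5.25, g(1.25) = 6.25, g(1.75) = 6.75, g(2.5) = 7.5.
Sum = Σ Δs_i · g(s_i).
Sum = 24.4375.

24.4375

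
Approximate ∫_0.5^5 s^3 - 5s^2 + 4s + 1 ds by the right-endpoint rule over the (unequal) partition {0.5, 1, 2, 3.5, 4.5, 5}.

11.8125

Subinterval widths: 0.5, 1, 1.5, 1, 0.5.
Right endpoints: 1, 2, 3.5, 4.5, 5.
f(1) = 1, f(2) = -3, f(3.5) = -3.375, f(4.5) = 8.875, f(5) = 21.
Sum = Σ Δs_i · f(s_i).
Sum = 11.8125.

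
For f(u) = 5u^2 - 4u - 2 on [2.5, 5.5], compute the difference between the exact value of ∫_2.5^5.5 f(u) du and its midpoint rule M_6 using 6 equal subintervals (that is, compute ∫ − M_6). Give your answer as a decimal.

0.3125

Exact integral: ∫_2.5^5.5 f(u) du = 197.25.
M_6 = 196.9375.
Error = 197.25 − 196.9375 = 0.3125.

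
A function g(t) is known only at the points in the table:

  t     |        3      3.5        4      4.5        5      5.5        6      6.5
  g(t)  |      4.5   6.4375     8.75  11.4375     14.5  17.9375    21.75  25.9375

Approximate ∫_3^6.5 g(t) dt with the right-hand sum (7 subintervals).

Δt = 0.5.
Sum = 0.5·[6.4375 + 8.75 + 11.4375 + 14.5 + 17.9375 + 21.75 + 25.9375] = 53.375.

53.375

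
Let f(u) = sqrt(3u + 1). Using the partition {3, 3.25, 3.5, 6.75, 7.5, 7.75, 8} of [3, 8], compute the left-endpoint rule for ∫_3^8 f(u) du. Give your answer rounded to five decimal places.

Subinterval widths: 0.25, 0.25, 3.25, 0.75, 0.25, 0.25.
Left endpoints: 3, 3.25, 3.5, 6.75, 7.5, 7.75.
f(3) ≈ 3.16228, f(3.25) ≈ 3.27872, f(3.5) ≈ 3.39116, f(6.75) ≈ 4.60977, f(7.5) ≈ 4.84768, f(7.75) ≈ 4.92443.
Sum = Σ Δu_i · f(u_i).
Sum ≈ 18.53189.

18.53189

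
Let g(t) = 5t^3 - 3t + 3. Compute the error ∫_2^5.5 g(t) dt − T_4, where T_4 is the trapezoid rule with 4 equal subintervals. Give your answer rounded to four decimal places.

Exact integral: ∫_2^5.5 g(t) dt = 1094.953125.
T_4 ≈ 1120.075195.
Error ≈ 1094.953125 − 1120.075195 ≈ -25.1221.

-25.1221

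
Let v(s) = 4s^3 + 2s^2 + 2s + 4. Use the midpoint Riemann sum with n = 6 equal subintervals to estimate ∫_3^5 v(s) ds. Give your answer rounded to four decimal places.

632.4074

Δs = (5 − 3)/6 = 1/3.
Midpoints: 19/6, 3.5, 23/6, 25/6, 4.5, 29/6.
v(19/6) = 4250/27, v(3.5) = 207, v(23/6) = 7192/27, v(25/6) = 9083/27, v(4.5) = 418, v(29/6) = 13825/27.
Sum = Δs · [v(19/6) + v(3.5) + v(23/6) + ...].
Sum ≈ 632.4074.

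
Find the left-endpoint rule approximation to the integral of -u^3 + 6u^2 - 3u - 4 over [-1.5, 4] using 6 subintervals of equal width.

31.75390625

Δu = (4 − (-1.5))/6 = 11/12.
Left endpoints: -1.5, -7/12, 1/3, 1.25, 13/6, 37/12.
f(-1.5) = 17.375, f(-7/12) = -17/1728, f(1/3) = -118/27, f(1.25) = -0.328125, f(13/6) = 1619/216, f(37/12) = 25019/1728.
Sum = Δu · [f(-1.5) + f(-7/12) + f(1/3) + ...].
Sum = 31.75390625.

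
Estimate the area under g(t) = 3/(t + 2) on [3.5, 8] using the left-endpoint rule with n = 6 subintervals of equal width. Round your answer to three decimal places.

1.889

Δt = (8 − 3.5)/6 = 0.75.
Left endpoints: 3.5, 4.25, 5, 5.75, 6.5, 7.25.
g(3.5) = 6/11, g(4.25) = 0.48, g(5) = 3/7, g(5.75) = 12/31, g(6.5) = 6/17, g(7.25) = 12/37.
Sum = Δt · [g(3.5) + g(4.25) + g(5) + ...].
Sum ≈ 1.889.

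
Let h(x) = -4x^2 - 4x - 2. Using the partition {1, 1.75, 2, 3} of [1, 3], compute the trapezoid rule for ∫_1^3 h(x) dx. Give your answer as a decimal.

Subinterval widths: 0.75, 0.25, 1.
h(1) = -10, h(1.75) = -21.25, h(2) = -26, h(3) = -50.
On each subinterval the trapezoid contributes (Δx_i/2)·[h(x_{i-1}) + h(x_i)].
Sum = -55.625.

-55.625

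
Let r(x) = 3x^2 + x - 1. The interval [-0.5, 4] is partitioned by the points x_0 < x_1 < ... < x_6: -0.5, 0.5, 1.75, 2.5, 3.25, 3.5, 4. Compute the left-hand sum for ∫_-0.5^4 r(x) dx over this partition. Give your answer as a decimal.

50.3125

Subinterval widths: 1, 1.25, 0.75, 0.75, 0.25, 0.5.
Left endpoints: -0.5, 0.5, 1.75, 2.5, 3.25, 3.5.
r(-0.5) = -0.75, r(0.5) = 0.25, r(1.75) = 9.9375, r(2.5) = 20.25, r(3.25) = 33.9375, r(3.5) = 39.25.
Sum = Σ Δx_i · r(x_i).
Sum = 50.3125.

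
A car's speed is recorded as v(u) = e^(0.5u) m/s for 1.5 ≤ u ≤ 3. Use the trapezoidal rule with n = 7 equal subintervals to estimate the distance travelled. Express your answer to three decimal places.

4.734

Δu = (3 − 1.5)/7 = 3/14.
v(1.5) ≈ 2.117, v(12/7) ≈ 2.356, v(27/14) ≈ 2.623, v(15/7) ≈ 2.920, v(33/14) ≈ 3.250, v(18/7) ≈ 3.617, v(39/14) ≈ 4.026, v(3) ≈ 4.482.
T_7 = (Δu/2)·[v(u_0) + 2v(u_1) + ... + 2v(u_{6}) + v(u_7)].
Sum ≈ 4.734.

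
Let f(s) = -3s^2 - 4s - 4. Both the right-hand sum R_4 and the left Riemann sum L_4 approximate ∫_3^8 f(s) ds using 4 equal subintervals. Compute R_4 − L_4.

-231.25

R_4 = -734.53125.
L_4 = -503.28125.
R_4 − L_4 = -231.25.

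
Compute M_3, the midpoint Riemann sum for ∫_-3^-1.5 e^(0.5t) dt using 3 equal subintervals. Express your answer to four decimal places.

0.4972

Δt = (-1.5 − (-3))/3 = 0.5.
Midpoints: -2.75, -2.25, -1.75.
f(-2.75) ≈ 0.2528, f(-2.25) ≈ 0.3247, f(-1.75) ≈ 0.4169.
Sum = Δt · [f(-2.75) + f(-2.25) + f(-1.75)].
Sum ≈ 0.4972.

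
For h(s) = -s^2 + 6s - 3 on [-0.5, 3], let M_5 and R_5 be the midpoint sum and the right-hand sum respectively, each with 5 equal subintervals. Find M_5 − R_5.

M_5 = 6.85125.
R_5 = 10.71.
M_5 − R_5 = -3.85875.

-3.85875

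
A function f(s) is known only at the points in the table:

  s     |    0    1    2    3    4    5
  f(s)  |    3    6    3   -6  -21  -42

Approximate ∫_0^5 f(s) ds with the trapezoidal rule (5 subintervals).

Δs = 1.
T_5 = (1/2)·[3 + 2·6 + 2·3 + 2·(-6) + 2·(-21) + (-42)] = -37.5.

-37.5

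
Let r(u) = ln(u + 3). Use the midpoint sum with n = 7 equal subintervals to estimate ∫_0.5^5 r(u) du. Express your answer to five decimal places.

Δu = (5 − 0.5)/7 = 9/14.
Midpoints: 23/28, 41/28, 59/28, 2.75, 95/28, 113/28, 131/28.
r(23/28) ≈ 1.34062, r(41/28) ≈ 1.49611, r(59/28) ≈ 1.63064, r(2.75) ≈ 1.74920, r(95/28) ≈ 1.85518, r(113/28) ≈ 1.95100, r(131/28) ≈ 2.03843.
Sum = Δu · [r(23/28) + r(41/28) + r(59/28) + ...].
Sum ≈ 7.75362.

7.75362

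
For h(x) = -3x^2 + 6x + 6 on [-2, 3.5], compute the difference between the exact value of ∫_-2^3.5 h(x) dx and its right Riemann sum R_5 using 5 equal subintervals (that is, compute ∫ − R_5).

-1.21

Exact integral: ∫_-2^3.5 h(x) dx = 6.875.
R_5 = 8.085.
Error = 6.875 − 8.085 = -1.21.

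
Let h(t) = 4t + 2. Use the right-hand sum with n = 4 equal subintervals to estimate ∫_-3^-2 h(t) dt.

Δt = (-2 − (-3))/4 = 0.25.
Right endpoints: -2.75, -2.5, -2.25, -2.
h(-2.75) = -9, h(-2.5) = -8, h(-2.25) = -7, h(-2) = -6.
Sum = Δt · [h(-2.75) + h(-2.5) + h(-2.25) + h(-2)].
Sum = -7.5.

-7.5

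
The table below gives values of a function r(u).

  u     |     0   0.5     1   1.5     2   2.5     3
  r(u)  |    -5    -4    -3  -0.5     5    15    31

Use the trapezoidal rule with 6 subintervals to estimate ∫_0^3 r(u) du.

Δu = 0.5.
T_6 = (0.5/2)·[(-5) + 2·(-4) + 2·(-3) + 2·(-0.5) + 2·5 + 2·15 + 31] = 12.75.

12.75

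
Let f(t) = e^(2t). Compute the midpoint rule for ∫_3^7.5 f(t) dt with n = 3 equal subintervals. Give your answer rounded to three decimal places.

1151309.872

Δt = (7.5 − 3)/3 = 1.5.
Midpoints: 3.75, 5.25, 6.75.
f(3.75) ≈ 1808.042, f(5.25) ≈ 36315.503, f(6.75) ≈ 729416.370.
Sum = Δt · [f(3.75) + f(5.25) + f(6.75)].
Sum ≈ 1151309.872.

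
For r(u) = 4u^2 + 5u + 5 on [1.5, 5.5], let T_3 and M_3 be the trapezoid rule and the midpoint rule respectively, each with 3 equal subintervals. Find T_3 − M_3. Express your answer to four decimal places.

7.1111

T_3 ≈ 312.074074.
M_3 ≈ 304.962963.
T_3 − M_3 ≈ 7.1111.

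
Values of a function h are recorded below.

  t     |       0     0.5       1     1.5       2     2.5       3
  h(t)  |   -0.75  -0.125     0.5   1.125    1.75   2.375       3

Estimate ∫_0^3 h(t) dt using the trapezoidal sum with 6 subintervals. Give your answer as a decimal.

Δt = 0.5.
T_6 = (0.5/2)·[(-0.75) + 2·(-0.125) + 2·0.5 + 2·1.125 + 2·1.75 + 2·2.375 + 3] = 3.375.

3.375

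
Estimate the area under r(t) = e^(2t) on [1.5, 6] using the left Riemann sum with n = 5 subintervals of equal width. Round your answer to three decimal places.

29004.250

Δt = (6 − 1.5)/5 = 0.9.
Left endpoints: 1.5, 2.4, 3.3, 4.2, 5.1.
r(1.5) ≈ 20.086, r(2.4) ≈ 121.510, r(3.3) ≈ 735.095, r(4.2) ≈ 4447.067, r(5.1) ≈ 26903.186.
Sum = Δt · [r(1.5) + r(2.4) + r(3.3) + r(4.2) + r(5.1)].
Sum ≈ 29004.250.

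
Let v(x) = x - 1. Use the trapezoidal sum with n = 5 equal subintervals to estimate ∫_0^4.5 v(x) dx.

Δx = (4.5 − 0)/5 = 0.9.
v(0) = -1, v(0.9) = -0.1, v(1.8) = 0.8, v(2.7) = 1.7, v(3.6) = 2.6, v(4.5) = 3.5.
T_5 = (Δx/2)·[v(x_0) + 2v(x_1) + ... + 2v(x_{4}) + v(x_5)].
Sum = 5.625.

5.625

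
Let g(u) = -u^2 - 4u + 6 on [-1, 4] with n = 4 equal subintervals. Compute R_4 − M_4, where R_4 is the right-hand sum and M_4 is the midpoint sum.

-23.828125

R_4 = -44.84375.
M_4 = -21.015625.
R_4 − M_4 = -23.828125.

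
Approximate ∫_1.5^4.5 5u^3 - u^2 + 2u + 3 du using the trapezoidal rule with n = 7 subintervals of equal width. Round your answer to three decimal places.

508.041

Δu = (4.5 − 1.5)/7 = 3/7.
f(1.5) = 20.625, f(27/14) = 107025/2744, f(33/14) = 185607/2744, f(39/14) = 298821/2744, f(45/14) = 453147/2744, f(51/14) = 655065/2744, f(57/14) = 911055/2744, f(4.5) = 447.375.
T_7 = (Δu/2)·[f(u_0) + 2f(u_1) + ... + 2f(u_{6}) + f(u_7)].
Sum ≈ 508.041.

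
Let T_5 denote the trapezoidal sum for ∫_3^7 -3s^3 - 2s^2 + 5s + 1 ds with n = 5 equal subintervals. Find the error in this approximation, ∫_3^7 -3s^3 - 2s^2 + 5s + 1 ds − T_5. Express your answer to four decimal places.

Exact integral: ∫_3^7 f(s) ds ≈ -1846.666667.
T_5 = -1866.72.
Error ≈ -1846.666667 − (-1866.72) ≈ 20.0533.

20.0533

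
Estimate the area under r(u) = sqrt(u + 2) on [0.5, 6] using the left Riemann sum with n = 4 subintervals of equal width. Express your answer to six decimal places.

Δu = (6 − 0.5)/4 = 1.375.
Left endpoints: 0.5, 1.875, 3.25, 4.625.
r(0.5) ≈ 1.581139, r(1.875) ≈ 1.968502, r(3.25) ≈ 2.291288, r(4.625) ≈ 2.573908.
Sum = Δu · [r(0.5) + r(1.875) + r(3.25) + r(4.625)].
Sum ≈ 11.570400.

11.570400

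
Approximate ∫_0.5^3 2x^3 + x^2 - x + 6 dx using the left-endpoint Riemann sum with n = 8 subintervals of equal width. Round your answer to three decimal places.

Δx = (3 − 0.5)/8 = 0.3125.
Left endpoints: 0.5, 0.8125, 1.125, 1.4375, 1.75, 2.0625, 2.375, 2.6875.
f(0.5) = 6, f(0.8125) = 14173/2048, f(1.125) = 8.98828125, f(1.4375) = 25743/2048, f(1.75) = 18.03125, f(2.0625) = 52713/2048, f(2.375) = 36.05859375, f(2.6875) = 101083/2048.
Sum = Δx · [f(0.5) + f(0.8125) + f(1.125) + ...].
Sum ≈ 51.145.

51.145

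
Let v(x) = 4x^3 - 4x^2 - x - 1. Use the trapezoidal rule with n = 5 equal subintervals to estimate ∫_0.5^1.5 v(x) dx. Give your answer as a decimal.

-1.28

Δx = (1.5 − 0.5)/5 = 0.2.
v(0.5) = -2, v(0.7) = -2.288, v(0.9) = -2.224, v(1.1) = -1.616, v(1.3) = -0.272, v(1.5) = 2.
T_5 = (Δx/2)·[v(x_0) + 2v(x_1) + ... + 2v(x_{4}) + v(x_5)].
Sum = -1.28.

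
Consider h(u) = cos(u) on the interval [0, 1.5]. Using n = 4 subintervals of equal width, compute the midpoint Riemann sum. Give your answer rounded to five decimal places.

1.00336

Δu = (1.5 − 0)/4 = 0.375.
Midpoints: 0.1875, 0.5625, 0.9375, 1.3125.
h(0.1875) ≈ 0.98247, h(0.5625) ≈ 0.84592, h(0.9375) ≈ 0.59181, h(1.3125) ≈ 0.25543.
Sum = Δu · [h(0.1875) + h(0.5625) + h(0.9375) + h(1.3125)].
Sum ≈ 1.00336.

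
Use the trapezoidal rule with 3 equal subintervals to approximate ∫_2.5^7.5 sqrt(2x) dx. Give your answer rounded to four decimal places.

15.5949

Δx = (7.5 − 2.5)/3 = 5/3.
f(2.5) ≈ 2.2361, f(25/6) ≈ 2.8868, f(35/6) ≈ 3.4157, f(7.5) ≈ 3.8730.
T_3 = (Δx/2)·[f(x_0) + 2f(x_1) + 2f(x_2) + f(x_3)].
Sum ≈ 15.5949.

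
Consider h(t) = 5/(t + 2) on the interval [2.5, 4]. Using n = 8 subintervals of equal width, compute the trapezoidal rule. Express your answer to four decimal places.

1.4387

Δt = (4 − 2.5)/8 = 0.1875.
h(2.5) = 10/9, h(2.6875) = 16/15, h(2.875) = 40/39, h(3.0625) = 80/81, h(3.25) = 20/21, h(3.4375) = 80/87, h(3.625) = 8/9, h(3.8125) = 80/93, h(4) = 5/6.
T_8 = (Δt/2)·[h(t_0) + 2h(t_1) + ... + 2h(t_{7}) + h(t_8)].
Sum ≈ 1.4387.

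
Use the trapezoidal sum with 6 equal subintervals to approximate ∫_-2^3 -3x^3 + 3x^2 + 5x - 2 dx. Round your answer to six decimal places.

-12.118056

Δx = (3 − (-2))/6 = 5/6.
f(-2) = 24, f(-7/6) = 73/72, f(-1/3) = -29/9, f(0.5) = 0.875, f(4/3) = 26/9, f(13/6) = -547/72, f(3) = -41.
T_6 = (Δx/2)·[f(x_0) + 2f(x_1) + ... + 2f(x_{5}) + f(x_6)].
Sum ≈ -12.118056.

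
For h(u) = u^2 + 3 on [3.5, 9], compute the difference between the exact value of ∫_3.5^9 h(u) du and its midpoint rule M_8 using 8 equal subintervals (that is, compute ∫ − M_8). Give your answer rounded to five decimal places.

Exact integral: ∫_3.5^9 h(u) du ≈ 245.2083333.
M_8 ≈ 244.9916992.
Error ≈ 245.2083333 − 244.9916992 ≈ 0.21663.

0.21663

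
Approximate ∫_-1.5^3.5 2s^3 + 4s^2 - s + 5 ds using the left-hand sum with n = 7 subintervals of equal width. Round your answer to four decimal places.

112.8827

Δs = (3.5 − (-1.5))/7 = 5/7.
Left endpoints: -1.5, -11/14, -1/14, 9/14, 19/14, 29/14, 39/14.
f(-1.5) = 8.75, f(-11/14) = 9995/1372, f(-1/14) = 6985/1372, f(9/14) = 8975/1372, f(19/14) = 21965/1372, f(29/14) = 51955/1372, f(39/14) = 104945/1372.
Sum = Δs · [f(-1.5) + f(-11/14) + f(-1/14) + ...].
Sum ≈ 112.8827.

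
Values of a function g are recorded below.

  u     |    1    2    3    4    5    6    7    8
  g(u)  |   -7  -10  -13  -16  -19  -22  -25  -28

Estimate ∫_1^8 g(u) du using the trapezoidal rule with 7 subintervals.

-122.5

Δu = 1.
T_7 = (1/2)·[(-7) + 2·(-10) + 2·(-13) + 2·(-16) + 2·(-19) + 2·(-22) + 2·(-25) + (-28)] = -122.5.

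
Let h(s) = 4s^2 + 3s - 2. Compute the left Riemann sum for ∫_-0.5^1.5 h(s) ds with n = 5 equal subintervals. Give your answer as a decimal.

1.08

Δs = (1.5 − (-0.5))/5 = 0.4.
Left endpoints: -0.5, -0.1, 0.3, 0.7, 1.1.
h(-0.5) = -2.5, h(-0.1) = -2.26, h(0.3) = -0.74, h(0.7) = 2.06, h(1.1) = 6.14.
Sum = Δs · [h(-0.5) + h(-0.1) + h(0.3) + h(0.7) + h(1.1)].
Sum = 1.08.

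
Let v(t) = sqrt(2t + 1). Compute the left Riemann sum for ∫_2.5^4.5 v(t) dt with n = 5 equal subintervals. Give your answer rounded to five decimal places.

5.49816

Δt = (4.5 − 2.5)/5 = 0.4.
Left endpoints: 2.5, 2.9, 3.3, 3.7, 4.1.
v(2.5) ≈ 2.44949, v(2.9) ≈ 2.60768, v(3.3) ≈ 2.75681, v(3.7) ≈ 2.89828, v(4.1) ≈ 3.03315.
Sum = Δt · [v(2.5) + v(2.9) + v(3.3) + v(3.7) + v(4.1)].
Sum ≈ 5.49816.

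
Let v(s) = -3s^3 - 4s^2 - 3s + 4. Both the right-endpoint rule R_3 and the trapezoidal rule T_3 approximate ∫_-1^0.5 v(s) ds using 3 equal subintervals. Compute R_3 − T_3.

-1.21875

R_3 = 5.
T_3 = 6.21875.
R_3 − T_3 = -1.21875.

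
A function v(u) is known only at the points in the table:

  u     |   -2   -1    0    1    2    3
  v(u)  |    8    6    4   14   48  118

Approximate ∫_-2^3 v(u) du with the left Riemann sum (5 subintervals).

80

Δu = 1.
Sum = 1·[8 + 6 + 4 + 14 + 48] = 80.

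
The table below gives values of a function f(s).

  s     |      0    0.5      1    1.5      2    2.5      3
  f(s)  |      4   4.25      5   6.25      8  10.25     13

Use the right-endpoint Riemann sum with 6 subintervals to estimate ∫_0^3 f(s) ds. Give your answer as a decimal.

Δs = 0.5.
Sum = 0.5·[4.25 + 5 + 6.25 + 8 + 10.25 + 13] = 23.375.

23.375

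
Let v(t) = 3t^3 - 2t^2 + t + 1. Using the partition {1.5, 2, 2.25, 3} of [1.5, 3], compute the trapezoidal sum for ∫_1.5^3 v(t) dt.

47.9296875

Subinterval widths: 0.5, 0.25, 0.75.
v(1.5) = 8.125, v(2) = 19, v(2.25) = 27.296875, v(3) = 67.
On each subinterval the trapezoid contributes (Δt_i/2)·[v(t_{i-1}) + v(t_i)].
Sum = 47.9296875.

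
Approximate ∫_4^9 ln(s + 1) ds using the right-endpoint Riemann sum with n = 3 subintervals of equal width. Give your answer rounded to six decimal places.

10.533281

Δs = (9 − 4)/3 = 5/3.
Right endpoints: 17/3, 22/3, 9.
f(17/3) ≈ 1.897120, f(22/3) ≈ 2.120264, f(9) ≈ 2.302585.
Sum = Δs · [f(17/3) + f(22/3) + f(9)].
Sum ≈ 10.533281.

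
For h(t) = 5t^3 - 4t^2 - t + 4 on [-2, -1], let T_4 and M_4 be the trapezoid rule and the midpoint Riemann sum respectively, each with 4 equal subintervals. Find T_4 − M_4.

-0.4140625

T_4 = -22.859375.
M_4 = -22.4453125.
T_4 − M_4 = -0.4140625.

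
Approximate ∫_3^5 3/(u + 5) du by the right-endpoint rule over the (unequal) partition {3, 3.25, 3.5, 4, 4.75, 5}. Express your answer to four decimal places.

0.6516

Subinterval widths: 0.25, 0.25, 0.5, 0.75, 0.25.
Right endpoints: 3.25, 3.5, 4, 4.75, 5.
f(3.25) = 4/11, f(3.5) = 6/17, f(4) = 1/3, f(4.75) = 4/13, f(5) = 0.3.
Sum = Σ Δu_i · f(u_i).
Sum ≈ 0.6516.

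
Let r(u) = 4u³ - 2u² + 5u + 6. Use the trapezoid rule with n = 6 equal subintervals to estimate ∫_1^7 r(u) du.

Δu = (7 − 1)/6 = 1.
r(1) = 13, r(2) = 40, r(3) = 111, r(4) = 250, r(5) = 481, r(6) = 828, r(7) = 1315.
T_6 = (Δu/2)·[r(u_0) + 2r(u_1) + ... + 2r(u_{5}) + r(u_6)].
Sum = 2374.

2374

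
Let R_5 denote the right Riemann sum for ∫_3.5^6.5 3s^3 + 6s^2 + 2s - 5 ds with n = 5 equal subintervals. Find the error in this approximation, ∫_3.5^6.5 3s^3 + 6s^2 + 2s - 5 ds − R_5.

Exact integral: ∫_3.5^6.5 f(s) ds = 1704.75.
R_5 = 1978.305.
Error = 1704.75 − 1978.305 = -273.555.

-273.555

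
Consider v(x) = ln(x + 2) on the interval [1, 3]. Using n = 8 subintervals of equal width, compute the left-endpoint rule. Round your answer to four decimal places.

Δx = (3 − 1)/8 = 0.25.
Left endpoints: 1, 1.25, 1.5, 1.75, 2, 2.25, 2.5, 2.75.
v(1) ≈ 1.0986, v(1.25) ≈ 1.1787, v(1.5) ≈ 1.2528, v(1.75) ≈ 1.3218, v(2) ≈ 1.3863, v(2.25) ≈ 1.4469, v(2.5) ≈ 1.5041, v(2.75) ≈ 1.5581.
Sum = Δx · [v(1) + v(1.25) + v(1.5) + ...].
Sum ≈ 2.6868.

2.6868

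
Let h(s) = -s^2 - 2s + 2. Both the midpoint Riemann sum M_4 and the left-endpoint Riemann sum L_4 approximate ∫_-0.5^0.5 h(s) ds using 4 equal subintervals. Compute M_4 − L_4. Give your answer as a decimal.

M_4 = 1.921875.
L_4 = 2.15625.
M_4 − L_4 = -0.234375.

-0.234375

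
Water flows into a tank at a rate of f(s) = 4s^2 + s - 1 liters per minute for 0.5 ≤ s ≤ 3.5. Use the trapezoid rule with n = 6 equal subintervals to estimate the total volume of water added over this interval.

60.5

Δs = (3.5 − 0.5)/6 = 0.5.
f(0.5) = 0.5, f(1) = 4, f(1.5) = 9.5, f(2) = 17, f(2.5) = 26.5, f(3) = 38, f(3.5) = 51.5.
T_6 = (Δs/2)·[f(s_0) + 2f(s_1) + ... + 2f(s_{5}) + f(s_6)].
Sum = 60.5.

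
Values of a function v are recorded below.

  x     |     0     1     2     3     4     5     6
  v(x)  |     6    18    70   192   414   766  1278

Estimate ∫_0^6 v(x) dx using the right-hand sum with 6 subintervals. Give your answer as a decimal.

Δx = 1.
Sum = 1·[18 + 70 + 192 + 414 + 766 + 1278] = 2738.

2738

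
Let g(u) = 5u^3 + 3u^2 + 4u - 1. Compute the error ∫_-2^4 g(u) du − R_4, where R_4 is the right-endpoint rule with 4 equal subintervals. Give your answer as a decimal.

-355.5

Exact integral: ∫_-2^4 g(u) du = 390.
R_4 = 745.5.
Error = 390 − 745.5 = -355.5.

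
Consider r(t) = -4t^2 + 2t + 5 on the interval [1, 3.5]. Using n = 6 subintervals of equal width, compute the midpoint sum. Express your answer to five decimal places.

Δt = (3.5 − 1)/6 = 5/12.
Midpoints: 29/24, 1.625, 49/24, 59/24, 2.875, 79/24.
r(29/24) = 227/144, r(1.625) = -2.3125, r(49/24) = -1093/144, r(59/24) = -2053/144, r(2.875) = -22.3125, r(79/24) = -4573/144.
Sum = Δt · [r(29/24) + r(1.625) + r(49/24) + ...].
Sum ≈ -31.93866.

-31.93866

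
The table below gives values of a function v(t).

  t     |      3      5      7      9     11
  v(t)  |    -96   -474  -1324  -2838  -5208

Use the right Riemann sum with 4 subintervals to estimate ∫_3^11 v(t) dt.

-19688

Δt = 2.
Sum = 2·[(-474) + (-1324) + (-2838) + (-5208)] = -19688.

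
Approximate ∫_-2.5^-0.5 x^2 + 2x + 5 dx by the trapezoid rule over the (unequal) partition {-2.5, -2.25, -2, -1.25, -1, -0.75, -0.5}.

Subinterval widths: 0.25, 0.25, 0.75, 0.25, 0.25, 0.25.
f(-2.5) = 6.25, f(-2.25) = 5.5625, f(-2) = 5, f(-1.25) = 4.0625, f(-1) = 4, f(-0.75) = 4.0625, f(-0.5) = 4.25.
On each subinterval the trapezoid contributes (Δx_i/2)·[f(x_{i-1}) + f(x_i)].
Sum = 9.25.

9.25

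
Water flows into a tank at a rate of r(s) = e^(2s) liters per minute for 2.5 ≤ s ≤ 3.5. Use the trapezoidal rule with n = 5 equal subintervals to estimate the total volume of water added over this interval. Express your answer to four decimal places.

480.4147

Δs = (3.5 − 2.5)/5 = 0.2.
r(2.5) ≈ 148.4132, r(2.7) ≈ 221.4064, r(2.9) ≈ 330.2996, r(3.1) ≈ 492.7490, r(3.3) ≈ 735.0952, r(3.5) ≈ 1096.6332.
T_5 = (Δs/2)·[r(s_0) + 2r(s_1) + ... + 2r(s_{4}) + r(s_5)].
Sum ≈ 480.4147.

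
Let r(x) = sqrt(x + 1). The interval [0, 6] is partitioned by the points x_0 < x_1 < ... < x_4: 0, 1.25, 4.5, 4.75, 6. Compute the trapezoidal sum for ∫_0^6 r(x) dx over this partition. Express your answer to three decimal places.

Subinterval widths: 1.25, 3.25, 0.25, 1.25.
r(0) ≈ 1.000, r(1.25) ≈ 1.500, r(4.5) ≈ 2.345, r(4.75) ≈ 2.398, r(6) ≈ 2.646.
On each subinterval the trapezoid contributes (Δx_i/2)·[r(x_{i-1}) + r(x_i)].
Sum ≈ 11.556.

11.556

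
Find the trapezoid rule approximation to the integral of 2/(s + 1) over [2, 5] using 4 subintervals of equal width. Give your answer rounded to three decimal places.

Δs = (5 − 2)/4 = 0.75.
f(2) = 2/3, f(2.75) = 8/15, f(3.5) = 4/9, f(4.25) = 8/21, f(5) = 1/3.
T_4 = (Δs/2)·[f(s_0) + 2f(s_1) + 2f(s_2) + 2f(s_3) + f(s_4)].
Sum ≈ 1.394.

1.394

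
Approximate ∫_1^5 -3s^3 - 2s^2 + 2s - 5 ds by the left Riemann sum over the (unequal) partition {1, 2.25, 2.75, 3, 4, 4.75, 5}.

Subinterval widths: 1.25, 0.5, 0.25, 1, 0.75, 0.25.
Left endpoints: 1, 2.25, 2.75, 3, 4, 4.75.
f(1) = -8, f(2.25) = -44.796875, f(2.75) = -77.015625, f(3) = -98, f(4) = -221, f(4.75) = -362.140625.
Sum = Σ Δs_i · f(s_i).
Sum = -405.9375.

-405.9375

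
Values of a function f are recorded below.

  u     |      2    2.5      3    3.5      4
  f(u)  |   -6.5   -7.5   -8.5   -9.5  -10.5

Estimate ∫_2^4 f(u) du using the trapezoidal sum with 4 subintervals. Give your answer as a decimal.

-17

Δu = 0.5.
T_4 = (0.5/2)·[(-6.5) + 2·(-7.5) + 2·(-8.5) + 2·(-9.5) + (-10.5)] = -17.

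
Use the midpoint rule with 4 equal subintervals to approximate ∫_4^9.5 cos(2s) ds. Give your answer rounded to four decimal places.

Δs = (9.5 − 4)/4 = 1.375.
Midpoints: 4.6875, 6.0625, 7.4375, 8.8125.
f(4.6875) ≈ -0.9988, f(6.0625) ≈ 0.9042, f(7.4375) ≈ -0.6727, f(8.8125) ≈ 0.3394.
Sum = Δs · [f(4.6875) + f(6.0625) + f(7.4375) + f(8.8125)].
Sum ≈ -0.5884.

-0.5884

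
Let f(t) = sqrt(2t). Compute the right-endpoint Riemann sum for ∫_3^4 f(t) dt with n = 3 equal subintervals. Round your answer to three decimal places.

Δt = (4 − 3)/3 = 1/3.
Right endpoints: 10/3, 11/3, 4.
f(10/3) ≈ 2.582, f(11/3) ≈ 2.708, f(4) ≈ 2.828.
Sum = Δt · [f(10/3) + f(11/3) + f(4)].
Sum ≈ 2.706.

2.706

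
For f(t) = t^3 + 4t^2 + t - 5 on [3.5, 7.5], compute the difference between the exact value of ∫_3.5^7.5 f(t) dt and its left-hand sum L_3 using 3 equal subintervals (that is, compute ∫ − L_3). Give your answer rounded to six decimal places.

348.370370

Exact integral: ∫_3.5^7.5 f(t) dt ≈ 1260.83333333.
L_3 ≈ 912.46296296.
Error ≈ 1260.83333333 − 912.46296296 ≈ 348.370370.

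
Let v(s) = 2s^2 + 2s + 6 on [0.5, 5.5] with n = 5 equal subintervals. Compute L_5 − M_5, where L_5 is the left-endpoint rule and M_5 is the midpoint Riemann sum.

L_5 = 137.5.
M_5 = 170.
L_5 − M_5 = -32.5.

-32.5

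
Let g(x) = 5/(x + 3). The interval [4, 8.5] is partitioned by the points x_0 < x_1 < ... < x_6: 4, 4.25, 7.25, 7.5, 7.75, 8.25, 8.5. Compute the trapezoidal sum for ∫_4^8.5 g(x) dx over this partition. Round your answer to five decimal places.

Subinterval widths: 0.25, 3, 0.25, 0.25, 0.5, 0.25.
g(4) = 5/7, g(4.25) = 20/29, g(7.25) = 20/41, g(7.5) = 10/21, g(7.75) = 20/43, g(8.25) = 4/9, g(8.5) = 10/23.
On each subinterval the trapezoid contributes (Δx_i/2)·[g(x_{i-1}) + g(x_i)].
Sum ≈ 2.51714.

2.51714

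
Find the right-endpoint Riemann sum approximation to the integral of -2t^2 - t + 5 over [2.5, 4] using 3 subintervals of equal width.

-35

Δt = (4 − 2.5)/3 = 0.5.
Right endpoints: 3, 3.5, 4.
f(3) = -16, f(3.5) = -23, f(4) = -31.
Sum = Δt · [f(3) + f(3.5) + f(4)].
Sum = -35.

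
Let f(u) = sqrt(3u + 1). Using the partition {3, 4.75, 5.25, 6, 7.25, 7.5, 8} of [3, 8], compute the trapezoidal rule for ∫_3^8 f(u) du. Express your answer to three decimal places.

20.722

Subinterval widths: 1.75, 0.5, 0.75, 1.25, 0.25, 0.5.
f(3) ≈ 3.162, f(4.75) ≈ 3.905, f(5.25) ≈ 4.093, f(6) ≈ 4.359, f(7.25) ≈ 4.770, f(7.5) ≈ 4.848, f(8) ≈ 5.000.
On each subinterval the trapezoid contributes (Δu_i/2)·[f(u_{i-1}) + f(u_i)].
Sum ≈ 20.722.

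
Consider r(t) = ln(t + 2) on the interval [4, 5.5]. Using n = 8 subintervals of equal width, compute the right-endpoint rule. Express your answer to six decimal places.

2.882038

Δt = (5.5 − 4)/8 = 0.1875.
Right endpoints: 4.1875, 4.375, 4.5625, 4.75, 4.9375, 5.125, 5.3125, 5.5.
r(4.1875) ≈ 1.822531, r(4.375) ≈ 1.852384, r(4.5625) ≈ 1.881372, r(4.75) ≈ 1.909543, r(4.9375) ≈ 1.936941, r(5.125) ≈ 1.963610, r(5.3125) ≈ 1.989585, r(5.5) ≈ 2.014903.
Sum = Δt · [r(4.1875) + r(4.375) + r(4.5625) + ...].
Sum ≈ 2.882038.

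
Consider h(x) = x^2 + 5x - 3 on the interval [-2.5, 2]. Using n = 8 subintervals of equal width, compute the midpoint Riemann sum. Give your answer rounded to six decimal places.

Δx = (2 − (-2.5))/8 = 0.5625.
Midpoints: -2.21875, -1.65625, -1.09375, -0.53125, 0.03125, 0.59375, 1.15625, 1.71875.
h(-2.21875) = -9391/1024, h(-1.65625) = -8743/1024, h(-1.09375) = -7447/1024, h(-0.53125) = -5503/1024, h(0.03125) = -2911/1024, h(0.59375) = 329/1024, h(1.15625) = 4217/1024, h(1.71875) = 8753/1024.
Sum = Δx · [h(-2.21875) + h(-1.65625) + h(-1.09375) + ...].
Sum ≈ -11.368652.

-11.368652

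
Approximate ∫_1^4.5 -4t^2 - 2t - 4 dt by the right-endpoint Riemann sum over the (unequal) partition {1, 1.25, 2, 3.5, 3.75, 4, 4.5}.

Subinterval widths: 0.25, 0.75, 1.5, 0.25, 0.25, 0.5.
Right endpoints: 1.25, 2, 3.5, 3.75, 4, 4.5.
f(1.25) = -12.75, f(2) = -24, f(3.5) = -60, f(3.75) = -67.75, f(4) = -76, f(4.5) = -94.
Sum = Σ Δt_i · f(t_i).
Sum = -194.125.

-194.125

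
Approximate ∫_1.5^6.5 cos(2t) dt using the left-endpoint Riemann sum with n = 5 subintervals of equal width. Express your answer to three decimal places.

-0.859

Δt = (6.5 − 1.5)/5 = 1.
Left endpoints: 1.5, 2.5, 3.5, 4.5, 5.5.
f(1.5) ≈ -0.990, f(2.5) ≈ 0.284, f(3.5) ≈ 0.754, f(4.5) ≈ -0.911, f(5.5) ≈ 0.004.
Sum = Δt · [f(1.5) + f(2.5) + f(3.5) + f(4.5) + f(5.5)].
Sum ≈ -0.859.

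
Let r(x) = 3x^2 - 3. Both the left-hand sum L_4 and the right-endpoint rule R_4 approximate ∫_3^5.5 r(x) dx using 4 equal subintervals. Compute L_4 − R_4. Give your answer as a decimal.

-39.84375

L_4 = 112.44140625.
R_4 = 152.28515625.
L_4 − R_4 = -39.84375.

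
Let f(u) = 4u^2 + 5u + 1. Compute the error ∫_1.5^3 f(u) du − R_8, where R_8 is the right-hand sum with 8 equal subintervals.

Exact integral: ∫_1.5^3 f(u) du = 49.875.
R_8 = 53.14453125.
Error = 49.875 − 53.14453125 = -3.26953125.

-3.26953125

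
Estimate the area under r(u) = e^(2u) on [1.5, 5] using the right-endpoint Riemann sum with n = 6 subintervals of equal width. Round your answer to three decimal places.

18642.340

Δu = (5 − 1.5)/6 = 7/12.
Right endpoints: 25/12, 8/3, 3.25, 23/6, 53/12, 5.
r(25/12) ≈ 64.500, r(8/3) ≈ 207.127, r(3.25) ≈ 665.142, r(23/6) ≈ 2135.950, r(53/12) ≈ 6859.112, r(5) ≈ 22026.466.
Sum = Δu · [r(25/12) + r(8/3) + r(3.25) + ...].
Sum ≈ 18642.340.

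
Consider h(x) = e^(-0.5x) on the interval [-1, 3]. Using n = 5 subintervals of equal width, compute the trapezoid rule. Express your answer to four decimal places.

Δx = (3 − (-1))/5 = 0.8.
h(-1) ≈ 1.6487, h(-0.2) ≈ 1.1052, h(0.6) ≈ 0.7408, h(1.4) ≈ 0.4966, h(2.2) ≈ 0.3329, h(3) ≈ 0.2231.
T_5 = (Δx/2)·[h(x_0) + 2h(x_1) + ... + 2h(x_{4}) + h(x_5)].
Sum ≈ 2.8891.

2.8891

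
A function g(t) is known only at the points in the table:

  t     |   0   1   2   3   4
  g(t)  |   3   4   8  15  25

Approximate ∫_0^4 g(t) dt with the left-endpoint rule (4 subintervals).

30

Δt = 1.
Sum = 1·[3 + 4 + 8 + 15] = 30.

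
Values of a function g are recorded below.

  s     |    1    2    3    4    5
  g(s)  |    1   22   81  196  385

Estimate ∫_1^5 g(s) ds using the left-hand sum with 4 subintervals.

Δs = 1.
Sum = 1·[1 + 22 + 81 + 196] = 300.

300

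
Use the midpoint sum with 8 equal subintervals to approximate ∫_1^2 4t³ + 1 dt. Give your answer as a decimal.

Δt = (2 − 1)/8 = 0.125.
Midpoints: 1.0625, 1.1875, 1.3125, 1.4375, 1.5625, 1.6875, 1.8125, 1.9375.
f(1.0625) = 5937/1024, f(1.1875) = 7883/1024, f(1.3125) = 10285/1024, f(1.4375) = 13191/1024, f(1.5625) = 16649/1024, f(1.6875) = 20707/1024, f(1.8125) = 25413/1024, f(1.9375) = 30815/1024.
Sum = Δt · [f(1.0625) + f(1.1875) + f(1.3125) + ...].
Sum = 15.9765625.

15.9765625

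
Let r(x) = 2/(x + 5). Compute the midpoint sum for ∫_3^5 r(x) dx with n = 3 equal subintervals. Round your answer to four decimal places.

0.4461

Δx = (5 − 3)/3 = 2/3.
Midpoints: 10/3, 4, 14/3.
r(10/3) = 0.24, r(4) = 2/9, r(14/3) = 6/29.
Sum = Δx · [r(10/3) + r(4) + r(14/3)].
Sum ≈ 0.4461.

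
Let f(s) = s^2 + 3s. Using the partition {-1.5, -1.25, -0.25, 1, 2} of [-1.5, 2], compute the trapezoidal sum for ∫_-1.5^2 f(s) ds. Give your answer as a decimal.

Subinterval widths: 0.25, 1, 1.25, 1.
f(-1.5) = -2.25, f(-1.25) = -2.1875, f(-0.25) = -0.6875, f(1) = 4, f(2) = 10.
On each subinterval the trapezoid contributes (Δs_i/2)·[f(s_{i-1}) + f(s_i)].
Sum = 7.078125.

7.078125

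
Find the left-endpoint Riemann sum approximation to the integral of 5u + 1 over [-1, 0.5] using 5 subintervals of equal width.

Δu = (0.5 − (-1))/5 = 0.3.
Left endpoints: -1, -0.7, -0.4, -0.1, 0.2.
f(-1) = -4, f(-0.7) = -2.5, f(-0.4) = -1, f(-0.1) = 0.5, f(0.2) = 2.
Sum = Δu · [f(-1) + f(-0.7) + f(-0.4) + f(-0.1) + f(0.2)].
Sum = -1.5.

-1.5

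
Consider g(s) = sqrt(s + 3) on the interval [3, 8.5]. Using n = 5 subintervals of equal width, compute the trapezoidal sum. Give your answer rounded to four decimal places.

16.1953

Δs = (8.5 − 3)/5 = 1.1.
g(3) ≈ 2.4495, g(4.1) ≈ 2.6646, g(5.2) ≈ 2.8636, g(6.3) ≈ 3.0496, g(7.4) ≈ 3.2249, g(8.5) ≈ 3.3912.
T_5 = (Δs/2)·[g(s_0) + 2g(s_1) + ... + 2g(s_{4}) + g(s_5)].
Sum ≈ 16.1953.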